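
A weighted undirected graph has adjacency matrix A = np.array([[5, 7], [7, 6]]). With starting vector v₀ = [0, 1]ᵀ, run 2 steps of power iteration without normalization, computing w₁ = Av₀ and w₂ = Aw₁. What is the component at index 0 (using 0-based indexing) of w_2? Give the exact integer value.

w1 = Av₀ = (7, 6)
w2 = Aw1 = (77, 85)
The requested component of w2 is 77.

77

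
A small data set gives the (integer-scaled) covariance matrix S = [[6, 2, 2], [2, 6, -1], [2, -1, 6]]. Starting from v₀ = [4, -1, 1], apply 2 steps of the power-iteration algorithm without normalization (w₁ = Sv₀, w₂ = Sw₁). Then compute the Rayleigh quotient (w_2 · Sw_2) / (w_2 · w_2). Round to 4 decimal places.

8.2084

w1 = Sv₀ = (6·4 + 2·(-1) + 2·1; 2·4 + 6·(-1) + (-1)·1; 2·4 + (-1)·(-1) + 6·1) = (24, 1, 15)
w2 = Sw1 = (6·24 + 2·1 + 2·15; 2·24 + 6·1 + (-1)·15; 2·24 + (-1)·1 + 6·15) = (176, 39, 137)
Sw2 = (1408, 449, 1135)
w2·Sw2 = 176·1408 + 39·449 + 137·1135 = 420814; w2·w2 = 176·176 + 39·39 + 137·137 = 51266
λ ≈ 420814/51266 = 8.2084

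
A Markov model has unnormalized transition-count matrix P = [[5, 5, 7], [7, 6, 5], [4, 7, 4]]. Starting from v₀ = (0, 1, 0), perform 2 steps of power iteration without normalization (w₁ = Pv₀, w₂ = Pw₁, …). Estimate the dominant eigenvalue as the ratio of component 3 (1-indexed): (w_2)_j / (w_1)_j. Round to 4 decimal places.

12.8571

w1 = Pv₀ = (5, 6, 7)
w2 = Pw1 = (104, 106, 90)
Ratio at component: 90 / 7 = 12.8571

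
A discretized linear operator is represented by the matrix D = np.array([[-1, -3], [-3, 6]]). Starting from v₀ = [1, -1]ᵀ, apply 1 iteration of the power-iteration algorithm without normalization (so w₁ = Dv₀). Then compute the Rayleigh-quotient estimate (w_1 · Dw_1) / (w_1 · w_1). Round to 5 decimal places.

6.94118

w1 = Dv₀ = ((-1)·1 + (-3)·(-1); (-3)·1 + 6·(-1)) = (2, -9)
Dw1 = (25, -60)
w1·Dw1 = 2·25 + (-9)·(-60) = 590; w1·w1 = 2·2 + (-9)·(-9) = 85
λ ≈ 590/85 = 6.94118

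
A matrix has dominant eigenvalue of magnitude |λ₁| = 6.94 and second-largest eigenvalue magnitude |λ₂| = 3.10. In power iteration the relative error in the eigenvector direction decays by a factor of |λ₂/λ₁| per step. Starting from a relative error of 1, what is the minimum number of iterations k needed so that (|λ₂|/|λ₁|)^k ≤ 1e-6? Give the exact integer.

18

|λ₂/λ₁| = 3.10/6.94 = 0.44669
Need k ≥ ln(1e-6) / ln(0.44669) = -13.8155 / -0.8059 ≈ 17.143
Smallest integer k satisfying the bound: 18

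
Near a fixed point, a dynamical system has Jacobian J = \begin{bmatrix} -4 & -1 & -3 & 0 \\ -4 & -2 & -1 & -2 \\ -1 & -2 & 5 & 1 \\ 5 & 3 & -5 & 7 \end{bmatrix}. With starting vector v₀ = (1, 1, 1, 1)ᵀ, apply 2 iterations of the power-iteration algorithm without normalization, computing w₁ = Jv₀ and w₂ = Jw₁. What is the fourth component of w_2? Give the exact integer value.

-12

w1 = Jv₀ = (-8, -9, 3, 10)
w2 = Jw1 = (32, 27, 51, -12)
The requested component of w2 is -12.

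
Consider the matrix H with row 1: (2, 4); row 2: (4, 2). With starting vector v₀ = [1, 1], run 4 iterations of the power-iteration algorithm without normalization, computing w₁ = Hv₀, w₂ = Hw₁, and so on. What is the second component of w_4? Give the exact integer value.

w1 = Hv₀ = (2·1 + 4·1; 4·1 + 2·1) = (6, 6)
w2 = Hw1 = (2·6 + 4·6; 4·6 + 2·6) = (36, 36)
w3 = Hw2 = (216, 216)
w4 = Hw3 = (1296, 1296)
The requested component of w4 is 1296.

1296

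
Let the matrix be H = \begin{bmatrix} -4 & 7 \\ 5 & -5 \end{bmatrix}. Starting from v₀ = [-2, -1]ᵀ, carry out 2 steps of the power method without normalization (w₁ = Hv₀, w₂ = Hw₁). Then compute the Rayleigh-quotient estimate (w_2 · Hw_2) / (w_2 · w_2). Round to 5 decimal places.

-10.17100

w1 = Hv₀ = ((-4)·(-2) + 7·(-1); 5·(-2) + (-5)·(-1)) = (1, -5)
w2 = Hw1 = ((-4)·1 + 7·(-5); 5·1 + (-5)·(-5)) = (-39, 30)
Hw2 = (366, -345)
w2·Hw2 = (-39)·366 + 30·(-345) = -24624; w2·w2 = (-39)·(-39) + 30·30 = 2421
λ ≈ -24624/2421 = -10.17100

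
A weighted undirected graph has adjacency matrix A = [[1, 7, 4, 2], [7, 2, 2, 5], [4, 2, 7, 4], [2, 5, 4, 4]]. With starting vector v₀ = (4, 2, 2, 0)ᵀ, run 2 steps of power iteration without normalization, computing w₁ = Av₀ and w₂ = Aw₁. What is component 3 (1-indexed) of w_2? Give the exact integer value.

518

w1 = Av₀ = (26, 36, 34, 26)
w2 = Aw1 = (466, 452, 518, 472)
The requested component of w2 is 518.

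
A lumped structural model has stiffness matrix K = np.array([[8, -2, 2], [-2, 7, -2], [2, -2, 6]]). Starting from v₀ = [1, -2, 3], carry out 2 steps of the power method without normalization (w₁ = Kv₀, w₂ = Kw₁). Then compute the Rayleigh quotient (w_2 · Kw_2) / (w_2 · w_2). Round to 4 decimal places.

w1 = Kv₀ = (8·1 + (-2)·(-2) + 2·3; (-2)·1 + 7·(-2) + (-2)·3; 2·1 + (-2)·(-2) + 6·3) = (18, -22, 24)
w2 = Kw1 = (8·18 + (-2)·(-22) + 2·24; (-2)·18 + 7·(-22) + (-2)·24; 2·18 + (-2)·(-22) + 6·24) = (236, -238, 224)
Kw2 = (2812, -2586, 2292)
w2·Kw2 = 236·2812 + (-238)·(-2586) + 224·2292 = 1792508; w2·w2 = 236·236 + (-238)·(-238) + 224·224 = 162516
λ ≈ 1792508/162516 = 11.0297

11.0297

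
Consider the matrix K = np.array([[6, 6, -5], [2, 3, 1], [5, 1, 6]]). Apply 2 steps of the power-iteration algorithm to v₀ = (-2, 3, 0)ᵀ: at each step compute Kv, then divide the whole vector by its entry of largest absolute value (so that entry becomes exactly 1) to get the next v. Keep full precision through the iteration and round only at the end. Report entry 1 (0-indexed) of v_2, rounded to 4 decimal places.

Kv0 = (6.00000, 5.00000, -7.00000); divide by -7.00000 → v1 = (-0.85714, -0.71429, 1.00000)
Kv1 = (-14.42857, -2.85714, 1.00000); divide by -14.42857 → v2 = (1.00000, 0.19802, -0.06931)
Requested entry of v2: 20/101 = 0.1980

0.1980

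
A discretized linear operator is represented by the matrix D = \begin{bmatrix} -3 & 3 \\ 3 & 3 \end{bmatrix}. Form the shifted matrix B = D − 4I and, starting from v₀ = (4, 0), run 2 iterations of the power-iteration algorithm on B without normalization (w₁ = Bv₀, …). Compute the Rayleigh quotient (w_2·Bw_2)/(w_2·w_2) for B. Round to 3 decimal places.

B = D − 4I has rows (-7, 3); (3, -1)
w1 = Bv₀ = (-28, 12)
w2 = Bw1 = (232, -96)
Bw2 = (-1912, 792)
w2·Bw2 = -519616; w2·w2 = 63040; μ ≈ -519616/63040 = -8.243

μ ≈ -8.243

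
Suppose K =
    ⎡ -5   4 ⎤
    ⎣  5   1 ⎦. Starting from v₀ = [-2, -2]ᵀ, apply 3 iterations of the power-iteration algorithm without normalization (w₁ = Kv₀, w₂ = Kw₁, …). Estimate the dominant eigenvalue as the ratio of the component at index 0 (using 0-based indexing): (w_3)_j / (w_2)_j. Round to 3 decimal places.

λ ≈ -4.862

w1 = Kv₀ = (2, -12)
w2 = Kw1 = (-58, -2)
w3 = Kw2 = (282, -292)
Ratio at component: 282 / -58 = -4.862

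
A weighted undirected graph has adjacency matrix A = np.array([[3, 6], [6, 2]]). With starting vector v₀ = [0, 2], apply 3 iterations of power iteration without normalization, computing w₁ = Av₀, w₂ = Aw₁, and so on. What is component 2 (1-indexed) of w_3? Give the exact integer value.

520

w1 = Av₀ = (12, 4)
w2 = Aw1 = (60, 80)
w3 = Aw2 = (660, 520)
The requested component of w3 is 520.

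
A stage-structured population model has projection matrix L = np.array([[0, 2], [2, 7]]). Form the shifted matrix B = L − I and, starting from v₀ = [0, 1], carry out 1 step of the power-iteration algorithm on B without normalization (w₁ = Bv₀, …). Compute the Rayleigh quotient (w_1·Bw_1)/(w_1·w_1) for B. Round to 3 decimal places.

μ ≈ 6.500

B = L − I has rows (-1, 2); (2, 6)
w1 = Bv₀ = ((-1)·0 + 2·1; 2·0 + 6·1) = (2, 6)
Bw1 = (10, 40)
w1·Bw1 = 260; w1·w1 = 40; μ ≈ 260/40 = 6.500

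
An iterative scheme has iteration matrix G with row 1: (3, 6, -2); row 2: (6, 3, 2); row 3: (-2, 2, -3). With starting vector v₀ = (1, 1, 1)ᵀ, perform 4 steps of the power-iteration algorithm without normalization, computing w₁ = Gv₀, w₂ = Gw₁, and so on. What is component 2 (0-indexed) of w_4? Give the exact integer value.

w1 = Gv₀ = (3·1 + 6·1 + (-2)·1; 6·1 + 3·1 + 2·1; (-2)·1 + 2·1 + (-3)·1) = (7, 11, -3)
w2 = Gw1 = (3·7 + 6·11 + (-2)·(-3); 6·7 + 3·11 + 2·(-3); (-2)·7 + 2·11 + (-3)·(-3)) = (93, 69, 17)
w3 = Gw2 = (659, 799, -99)
w4 = Gw3 = (6969, 6153, 577)
The requested component of w4 is 577.

577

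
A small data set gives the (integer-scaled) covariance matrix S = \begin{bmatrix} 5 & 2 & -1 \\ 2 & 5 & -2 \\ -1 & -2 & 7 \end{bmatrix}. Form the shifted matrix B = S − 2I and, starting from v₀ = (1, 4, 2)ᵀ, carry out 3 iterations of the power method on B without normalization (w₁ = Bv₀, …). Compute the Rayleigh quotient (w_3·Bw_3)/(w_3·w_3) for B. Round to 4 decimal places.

7.0004

B = S − 2I has rows (3, 2, -1); (2, 3, -2); (-1, -2, 5)
w1 = Bv₀ = (3·1 + 2·4 + (-1)·2; 2·1 + 3·4 + (-2)·2; (-1)·1 + (-2)·4 + 5·2) = (9, 10, 1)
w2 = Bw1 = (3·9 + 2·10 + (-1)·1; 2·9 + 3·10 + (-2)·1; (-1)·9 + (-2)·10 + 5·1) = (46, 46, -24)
w3 = Bw2 = (254, 278, -258)
Bw3 = (1576, 1858, -2100)
w3·Bw3 = 1458628; w3·w3 = 208364; μ ≈ 1458628/208364 = 7.0004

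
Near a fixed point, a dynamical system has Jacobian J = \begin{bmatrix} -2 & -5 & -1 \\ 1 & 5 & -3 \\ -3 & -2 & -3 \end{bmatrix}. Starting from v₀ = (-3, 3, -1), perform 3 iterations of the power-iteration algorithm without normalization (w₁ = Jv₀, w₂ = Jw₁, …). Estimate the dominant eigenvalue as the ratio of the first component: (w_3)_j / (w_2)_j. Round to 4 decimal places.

w1 = Jv₀ = (-8, 15, 6)
w2 = Jw1 = (-65, 49, -24)
w3 = Jw2 = (-91, 252, 169)
Ratio at component: -91 / -65 = 1.4000

λ ≈ 1.4000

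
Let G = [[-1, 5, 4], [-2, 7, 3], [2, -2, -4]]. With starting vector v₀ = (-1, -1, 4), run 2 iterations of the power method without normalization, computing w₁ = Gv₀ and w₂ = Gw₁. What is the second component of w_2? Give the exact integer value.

w1 = Gv₀ = (12, 7, -16)
w2 = Gw1 = (-41, -23, 74)
The requested component of w2 is -23.

-23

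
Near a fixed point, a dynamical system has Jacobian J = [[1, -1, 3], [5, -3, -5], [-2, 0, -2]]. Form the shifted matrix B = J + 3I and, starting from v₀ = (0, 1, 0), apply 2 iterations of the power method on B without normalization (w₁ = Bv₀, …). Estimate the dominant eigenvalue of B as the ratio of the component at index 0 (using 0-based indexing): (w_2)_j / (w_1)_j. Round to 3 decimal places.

B = J + 3I has rows (4, -1, 3); (5, 0, -5); (-2, 0, 1)
w1 = Bv₀ = (-1, 0, 0)
w2 = Bw1 = (-4, -5, 2)
Ratio: -4/-1 = 4.000

μ ≈ 4.000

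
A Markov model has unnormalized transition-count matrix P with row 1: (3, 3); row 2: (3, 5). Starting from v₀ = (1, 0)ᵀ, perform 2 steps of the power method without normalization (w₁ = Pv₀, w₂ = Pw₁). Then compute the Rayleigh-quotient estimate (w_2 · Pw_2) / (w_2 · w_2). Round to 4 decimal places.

w1 = Pv₀ = (3, 3)
w2 = Pw1 = (18, 24)
Pw2 = (126, 174)
w2·Pw2 = 18·126 + 24·174 = 6444; w2·w2 = 18·18 + 24·24 = 900
λ ≈ 6444/900 = 7.1600

7.1600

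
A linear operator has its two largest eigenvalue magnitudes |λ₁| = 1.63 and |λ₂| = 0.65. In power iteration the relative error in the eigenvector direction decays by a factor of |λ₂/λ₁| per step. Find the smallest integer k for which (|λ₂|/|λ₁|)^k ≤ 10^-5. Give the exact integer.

13

|λ₂/λ₁| = 0.65/1.63 = 0.39877
Need k ≥ ln(10^-5) / ln(0.39877) = -11.5129 / -0.9194 ≈ 12.523
Smallest integer k satisfying the bound: 13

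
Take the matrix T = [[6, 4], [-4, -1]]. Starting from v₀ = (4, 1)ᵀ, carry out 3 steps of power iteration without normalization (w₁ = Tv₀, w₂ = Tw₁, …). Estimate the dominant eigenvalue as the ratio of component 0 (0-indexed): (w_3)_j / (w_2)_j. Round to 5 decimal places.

w1 = Tv₀ = (28, -17)
w2 = Tw1 = (100, -95)
w3 = Tw2 = (220, -305)
Ratio at component: 220 / 100 = 2.20000

λ ≈ 2.20000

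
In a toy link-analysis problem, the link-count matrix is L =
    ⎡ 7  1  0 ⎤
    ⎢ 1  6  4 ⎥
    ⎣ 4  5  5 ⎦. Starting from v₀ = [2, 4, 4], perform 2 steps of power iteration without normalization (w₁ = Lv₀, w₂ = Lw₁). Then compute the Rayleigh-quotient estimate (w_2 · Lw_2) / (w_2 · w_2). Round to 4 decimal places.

λ ≈ 10.7306

w1 = Lv₀ = (7·2 + 1·4 + 0·4; 1·2 + 6·4 + 4·4; 4·2 + 5·4 + 5·4) = (18, 42, 48)
w2 = Lw1 = (7·18 + 1·42 + 0·48; 1·18 + 6·42 + 4·48; 4·18 + 5·42 + 5·48) = (168, 462, 522)
Lw2 = (1638, 5028, 5592)
w2·Lw2 = 168·1638 + 462·5028 + 522·5592 = 5517144; w2·w2 = 168·168 + 462·462 + 522·522 = 514152
λ ≈ 5517144/514152 = 10.7306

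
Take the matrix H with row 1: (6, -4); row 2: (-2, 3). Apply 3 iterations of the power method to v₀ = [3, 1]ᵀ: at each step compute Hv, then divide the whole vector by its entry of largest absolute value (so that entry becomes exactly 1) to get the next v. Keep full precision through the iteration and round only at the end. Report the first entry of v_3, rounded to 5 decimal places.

Hv0 = (14.000000, -3.000000); divide by 14.000000 → v1 = (1.000000, -0.214286)
Hv1 = (6.857143, -2.642857); divide by 6.857143 → v2 = (1.000000, -0.385417)
Hv2 = (7.541667, -3.156250); divide by 7.541667 → v3 = (1.000000, -0.418508)
Requested entry of v3: 724/724 = 1.00000

1.00000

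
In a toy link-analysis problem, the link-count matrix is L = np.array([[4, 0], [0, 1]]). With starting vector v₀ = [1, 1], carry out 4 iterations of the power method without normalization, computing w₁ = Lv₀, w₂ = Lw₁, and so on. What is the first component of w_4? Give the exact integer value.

w1 = Lv₀ = (4·1 + 0·1; 0·1 + 1·1) = (4, 1)
w2 = Lw1 = (4·4 + 0·1; 0·4 + 1·1) = (16, 1)
w3 = Lw2 = (64, 1)
w4 = Lw3 = (256, 1)
The requested component of w4 is 256.

256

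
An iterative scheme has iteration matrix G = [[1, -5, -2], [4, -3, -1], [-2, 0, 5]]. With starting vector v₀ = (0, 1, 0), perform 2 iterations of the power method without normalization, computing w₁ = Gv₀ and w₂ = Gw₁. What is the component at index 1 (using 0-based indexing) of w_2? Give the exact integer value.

w1 = Gv₀ = (-5, -3, 0)
w2 = Gw1 = (10, -11, 10)
The requested component of w2 is -11.

-11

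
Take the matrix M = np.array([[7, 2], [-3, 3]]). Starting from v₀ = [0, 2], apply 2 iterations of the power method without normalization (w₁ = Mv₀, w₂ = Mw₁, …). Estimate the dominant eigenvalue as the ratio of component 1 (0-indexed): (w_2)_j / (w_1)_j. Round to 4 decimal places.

w1 = Mv₀ = (7·0 + 2·2; (-3)·0 + 3·2) = (4, 6)
w2 = Mw1 = (7·4 + 2·6; (-3)·4 + 3·6) = (40, 6)
Ratio at component: 6 / 6 = 1.0000

λ ≈ 1.0000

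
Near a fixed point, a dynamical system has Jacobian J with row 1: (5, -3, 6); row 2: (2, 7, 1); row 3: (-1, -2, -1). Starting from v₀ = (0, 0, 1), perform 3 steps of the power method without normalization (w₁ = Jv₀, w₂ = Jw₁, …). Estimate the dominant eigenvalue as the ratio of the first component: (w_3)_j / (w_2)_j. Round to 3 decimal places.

w1 = Jv₀ = (6, 1, -1)
w2 = Jw1 = (21, 18, -7)
w3 = Jw2 = (9, 161, -50)
Ratio at component: 9 / 21 = 0.429

λ ≈ 0.429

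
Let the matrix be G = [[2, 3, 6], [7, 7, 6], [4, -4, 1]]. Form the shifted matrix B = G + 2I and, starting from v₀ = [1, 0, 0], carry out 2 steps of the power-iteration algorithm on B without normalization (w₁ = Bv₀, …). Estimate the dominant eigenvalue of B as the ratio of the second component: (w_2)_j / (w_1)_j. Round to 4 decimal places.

B = G + 2I has rows (4, 3, 6); (7, 9, 6); (4, -4, 3)
w1 = Bv₀ = (4·1 + 3·0 + 6·0; 7·1 + 9·0 + 6·0; 4·1 + (-4)·0 + 3·0) = (4, 7, 4)
w2 = Bw1 = (4·4 + 3·7 + 6·4; 7·4 + 9·7 + 6·4; 4·4 + (-4)·7 + 3·4) = (61, 115, 0)
Ratio: 115/7 = 16.4286

16.4286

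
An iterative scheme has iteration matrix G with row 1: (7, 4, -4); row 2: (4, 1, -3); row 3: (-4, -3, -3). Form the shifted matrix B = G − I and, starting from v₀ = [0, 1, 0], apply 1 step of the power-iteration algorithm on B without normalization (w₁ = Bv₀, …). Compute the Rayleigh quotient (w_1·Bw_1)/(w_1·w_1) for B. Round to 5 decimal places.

B = G − I has rows (6, 4, -4); (4, 0, -3); (-4, -3, -4)
w1 = Bv₀ = (4, 0, -3)
Bw1 = (36, 25, -4)
w1·Bw1 = 156; w1·w1 = 25; μ ≈ 156/25 = 6.24000

6.24000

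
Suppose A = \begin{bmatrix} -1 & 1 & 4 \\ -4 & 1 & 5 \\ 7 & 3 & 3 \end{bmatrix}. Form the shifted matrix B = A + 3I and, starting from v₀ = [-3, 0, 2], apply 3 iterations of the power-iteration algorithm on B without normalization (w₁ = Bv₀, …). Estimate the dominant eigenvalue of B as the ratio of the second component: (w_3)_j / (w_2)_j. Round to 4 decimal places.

8.8571

B = A + 3I has rows (2, 1, 4); (-4, 4, 5); (7, 3, 6)
w1 = Bv₀ = (2·(-3) + 1·0 + 4·2; (-4)·(-3) + 4·0 + 5·2; 7·(-3) + 3·0 + 6·2) = (2, 22, -9)
w2 = Bw1 = (2·2 + 1·22 + 4·(-9); (-4)·2 + 4·22 + 5·(-9); 7·2 + 3·22 + 6·(-9)) = (-10, 35, 26)
w3 = Bw2 = (119, 310, 191)
Ratio: 310/35 = 8.8571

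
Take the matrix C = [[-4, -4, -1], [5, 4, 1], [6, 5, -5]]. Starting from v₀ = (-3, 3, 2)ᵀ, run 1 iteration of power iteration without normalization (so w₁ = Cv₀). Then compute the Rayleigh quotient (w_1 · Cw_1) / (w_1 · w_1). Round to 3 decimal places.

-3.718

w1 = Cv₀ = ((-4)·(-3) + (-4)·3 + (-1)·2; 5·(-3) + 4·3 + 1·2; 6·(-3) + 5·3 + (-5)·2) = (-2, -1, -13)
Cw1 = (25, -27, 48)
w1·Cw1 = (-2)·25 + (-1)·(-27) + (-13)·48 = -647; w1·w1 = (-2)·(-2) + (-1)·(-1) + (-13)·(-13) = 174
λ ≈ -647/174 = -3.718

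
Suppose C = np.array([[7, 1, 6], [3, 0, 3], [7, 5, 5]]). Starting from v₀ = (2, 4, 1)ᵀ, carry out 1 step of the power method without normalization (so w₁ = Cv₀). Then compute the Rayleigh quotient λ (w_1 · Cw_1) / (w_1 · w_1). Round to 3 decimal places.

w1 = Cv₀ = (7·2 + 1·4 + 6·1; 3·2 + 0·4 + 3·1; 7·2 + 5·4 + 5·1) = (24, 9, 39)
Cw1 = (411, 189, 408)
w1·Cw1 = 24·411 + 9·189 + 39·408 = 27477; w1·w1 = 24·24 + 9·9 + 39·39 = 2178
λ ≈ 27477/2178 = 12.616

12.616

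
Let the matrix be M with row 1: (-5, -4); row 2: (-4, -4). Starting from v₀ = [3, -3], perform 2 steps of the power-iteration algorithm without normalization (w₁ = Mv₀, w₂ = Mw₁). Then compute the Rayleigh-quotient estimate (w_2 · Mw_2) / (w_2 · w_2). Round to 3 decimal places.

λ ≈ -8.512

w1 = Mv₀ = (-3, 0)
w2 = Mw1 = (15, 12)
Mw2 = (-123, -108)
w2·Mw2 = 15·(-123) + 12·(-108) = -3141; w2·w2 = 15·15 + 12·12 = 369
λ ≈ -3141/369 = -8.512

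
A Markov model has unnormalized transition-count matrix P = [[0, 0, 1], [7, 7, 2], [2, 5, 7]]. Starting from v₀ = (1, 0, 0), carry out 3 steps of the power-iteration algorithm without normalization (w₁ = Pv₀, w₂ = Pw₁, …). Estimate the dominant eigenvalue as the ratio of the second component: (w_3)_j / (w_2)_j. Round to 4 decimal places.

w1 = Pv₀ = (0·1 + 0·0 + 1·0; 7·1 + 7·0 + 2·0; 2·1 + 5·0 + 7·0) = (0, 7, 2)
w2 = Pw1 = (0·0 + 0·7 + 1·2; 7·0 + 7·7 + 2·2; 2·0 + 5·7 + 7·2) = (2, 53, 49)
w3 = Pw2 = (49, 483, 612)
Ratio at component: 483 / 53 = 9.1132

9.1132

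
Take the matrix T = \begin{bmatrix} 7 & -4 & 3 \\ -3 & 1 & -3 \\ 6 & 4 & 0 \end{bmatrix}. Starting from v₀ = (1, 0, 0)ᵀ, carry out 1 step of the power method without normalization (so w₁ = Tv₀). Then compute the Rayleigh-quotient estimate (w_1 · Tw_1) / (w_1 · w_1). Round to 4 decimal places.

λ ≈ 9.1383

w1 = Tv₀ = (7·1 + (-4)·0 + 3·0; (-3)·1 + 1·0 + (-3)·0; 6·1 + 4·0 + 0·0) = (7, -3, 6)
Tw1 = (79, -42, 30)
w1·Tw1 = 7·79 + (-3)·(-42) + 6·30 = 859; w1·w1 = 7·7 + (-3)·(-3) + 6·6 = 94
λ ≈ 859/94 = 9.1383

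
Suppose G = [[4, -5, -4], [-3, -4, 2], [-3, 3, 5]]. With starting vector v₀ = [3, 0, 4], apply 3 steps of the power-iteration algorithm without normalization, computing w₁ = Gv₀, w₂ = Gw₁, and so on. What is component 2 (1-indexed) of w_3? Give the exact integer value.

141

w1 = Gv₀ = (-4, -1, 11)
w2 = Gw1 = (-55, 38, 64)
w3 = Gw2 = (-666, 141, 599)
The requested component of w3 is 141.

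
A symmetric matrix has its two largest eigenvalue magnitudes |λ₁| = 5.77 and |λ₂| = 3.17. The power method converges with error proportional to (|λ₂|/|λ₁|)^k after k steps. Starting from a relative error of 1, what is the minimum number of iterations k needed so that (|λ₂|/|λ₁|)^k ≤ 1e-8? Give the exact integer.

31

|λ₂/λ₁| = 3.17/5.77 = 0.54939
Need k ≥ ln(1e-8) / ln(0.54939) = -18.4207 / -0.5989 ≈ 30.755
Smallest integer k satisfying the bound: 31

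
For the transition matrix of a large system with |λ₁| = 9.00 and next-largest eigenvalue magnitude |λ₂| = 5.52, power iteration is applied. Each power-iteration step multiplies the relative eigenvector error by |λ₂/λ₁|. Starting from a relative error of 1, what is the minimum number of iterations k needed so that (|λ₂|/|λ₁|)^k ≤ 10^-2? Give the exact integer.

10

|λ₂/λ₁| = 5.52/9.00 = 0.61333
Need k ≥ ln(10^-2) / ln(0.61333) = -4.6052 / -0.4888 ≈ 9.420
Smallest integer k satisfying the bound: 10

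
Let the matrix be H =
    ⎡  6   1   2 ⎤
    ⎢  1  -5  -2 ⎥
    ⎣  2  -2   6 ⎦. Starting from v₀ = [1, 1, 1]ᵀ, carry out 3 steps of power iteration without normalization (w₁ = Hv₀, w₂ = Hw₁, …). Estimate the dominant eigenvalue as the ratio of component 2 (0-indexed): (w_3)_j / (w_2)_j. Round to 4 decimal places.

w1 = Hv₀ = (9, -6, 6)
w2 = Hw1 = (60, 27, 66)
w3 = Hw2 = (519, -207, 462)
Ratio at component: 462 / 66 = 7.0000

7.0000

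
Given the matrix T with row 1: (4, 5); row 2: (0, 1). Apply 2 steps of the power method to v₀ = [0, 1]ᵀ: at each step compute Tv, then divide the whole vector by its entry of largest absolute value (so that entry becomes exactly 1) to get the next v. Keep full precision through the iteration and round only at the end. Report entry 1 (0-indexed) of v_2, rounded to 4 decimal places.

0.0400

Tv0 = (5.00000, 1.00000); divide by 5.00000 → v1 = (1.00000, 0.20000)
Tv1 = (5.00000, 0.20000); divide by 5.00000 → v2 = (1.00000, 0.04000)
Requested entry of v2: 1/25 = 0.0400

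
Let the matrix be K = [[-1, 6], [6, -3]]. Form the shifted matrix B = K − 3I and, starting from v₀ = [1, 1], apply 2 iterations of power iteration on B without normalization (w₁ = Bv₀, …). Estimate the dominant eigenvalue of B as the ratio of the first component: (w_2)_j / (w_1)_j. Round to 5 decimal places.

B = K − 3I has rows (-4, 6); (6, -6)
w1 = Bv₀ = ((-4)·1 + 6·1; 6·1 + (-6)·1) = (2, 0)
w2 = Bw1 = ((-4)·2 + 6·0; 6·2 + (-6)·0) = (-8, 12)
Ratio: -8/2 = -4.00000

μ ≈ -4.00000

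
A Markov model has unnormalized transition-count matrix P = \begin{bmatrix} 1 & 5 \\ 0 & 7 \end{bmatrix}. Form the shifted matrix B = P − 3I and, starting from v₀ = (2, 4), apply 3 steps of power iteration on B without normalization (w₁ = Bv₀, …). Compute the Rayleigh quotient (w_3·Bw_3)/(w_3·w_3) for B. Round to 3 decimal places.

B = P − 3I has rows (-2, 5); (0, 4)
w1 = Bv₀ = (16, 16)
w2 = Bw1 = (48, 64)
w3 = Bw2 = (224, 256)
Bw3 = (832, 1024)
w3·Bw3 = 448512; w3·w3 = 115712; μ ≈ 448512/115712 = 3.876

3.876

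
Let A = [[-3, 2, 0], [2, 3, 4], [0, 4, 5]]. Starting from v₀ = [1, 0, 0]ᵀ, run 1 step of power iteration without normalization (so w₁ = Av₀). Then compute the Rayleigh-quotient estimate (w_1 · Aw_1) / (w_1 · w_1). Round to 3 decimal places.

-3.000

w1 = Av₀ = (-3, 2, 0)
Aw1 = (13, 0, 8)
w1·Aw1 = (-3)·13 + 2·0 + 0·8 = -39; w1·w1 = (-3)·(-3) + 2·2 + 0·0 = 13
λ ≈ -39/13 = -3.000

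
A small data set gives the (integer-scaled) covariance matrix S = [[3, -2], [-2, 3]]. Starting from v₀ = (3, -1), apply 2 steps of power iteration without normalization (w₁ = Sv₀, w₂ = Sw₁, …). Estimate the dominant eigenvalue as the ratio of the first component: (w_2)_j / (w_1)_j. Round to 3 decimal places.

4.636

w1 = Sv₀ = (3·3 + (-2)·(-1); (-2)·3 + 3·(-1)) = (11, -9)
w2 = Sw1 = (3·11 + (-2)·(-9); (-2)·11 + 3·(-9)) = (51, -49)
Ratio at component: 51 / 11 = 4.636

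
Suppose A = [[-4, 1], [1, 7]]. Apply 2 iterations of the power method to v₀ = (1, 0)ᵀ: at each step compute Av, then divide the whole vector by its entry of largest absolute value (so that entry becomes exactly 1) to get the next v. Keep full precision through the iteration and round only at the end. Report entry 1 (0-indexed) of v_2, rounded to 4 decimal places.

0.1765

Av0 = (-4.00000, 1.00000); divide by -4.00000 → v1 = (1.00000, -0.25000)
Av1 = (-4.25000, -0.75000); divide by -4.25000 → v2 = (1.00000, 0.17647)
Requested entry of v2: 3/17 = 0.1765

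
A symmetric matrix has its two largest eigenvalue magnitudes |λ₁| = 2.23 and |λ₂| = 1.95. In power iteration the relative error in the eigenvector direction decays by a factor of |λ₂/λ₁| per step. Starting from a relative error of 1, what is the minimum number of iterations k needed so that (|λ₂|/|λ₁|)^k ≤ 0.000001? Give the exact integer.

|λ₂/λ₁| = 1.95/2.23 = 0.87444
Need k ≥ ln(0.000001) / ln(0.87444) = -13.8155 / -0.1342 ≈ 102.968
Smallest integer k satisfying the bound: 103

103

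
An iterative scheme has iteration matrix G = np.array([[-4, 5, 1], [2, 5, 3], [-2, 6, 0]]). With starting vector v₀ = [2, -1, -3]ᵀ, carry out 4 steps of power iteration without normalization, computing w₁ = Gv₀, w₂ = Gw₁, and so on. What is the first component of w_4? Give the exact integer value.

-1444

w1 = Gv₀ = ((-4)·2 + 5·(-1) + 1·(-3); 2·2 + 5·(-1) + 3·(-3); (-2)·2 + 6·(-1) + 0·(-3)) = (-16, -10, -10)
w2 = Gw1 = ((-4)·(-16) + 5·(-10) + 1·(-10); 2·(-16) + 5·(-10) + 3·(-10); (-2)·(-16) + 6·(-10) + 0·(-10)) = (4, -112, -28)
w3 = Gw2 = (-604, -636, -680)
w4 = Gw3 = (-1444, -6428, -2608)
The requested component of w4 is -1444.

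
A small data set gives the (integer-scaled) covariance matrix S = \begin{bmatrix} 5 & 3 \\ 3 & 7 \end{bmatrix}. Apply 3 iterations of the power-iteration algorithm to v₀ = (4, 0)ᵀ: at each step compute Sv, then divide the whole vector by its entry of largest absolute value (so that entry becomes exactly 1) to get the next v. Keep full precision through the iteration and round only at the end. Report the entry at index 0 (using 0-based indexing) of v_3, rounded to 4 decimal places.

0.7853

Sv0 = (20.00000, 12.00000); divide by 20.00000 → v1 = (1.00000, 0.60000)
Sv1 = (6.80000, 7.20000); divide by 7.20000 → v2 = (0.94444, 1.00000)
Sv2 = (7.72222, 9.83333); divide by 9.83333 → v3 = (0.78531, 1.00000)
Requested entry of v3: 1112/1416 = 0.7853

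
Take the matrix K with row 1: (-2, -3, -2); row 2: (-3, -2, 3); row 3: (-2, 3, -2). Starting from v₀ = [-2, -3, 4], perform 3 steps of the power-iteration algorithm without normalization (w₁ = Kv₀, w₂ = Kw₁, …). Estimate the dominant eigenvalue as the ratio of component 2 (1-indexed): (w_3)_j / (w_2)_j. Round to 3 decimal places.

-6.235

w1 = Kv₀ = (5, 24, -13)
w2 = Kw1 = (-56, -102, 88)
w3 = Kw2 = (242, 636, -370)
Ratio at component: 636 / -102 = -6.235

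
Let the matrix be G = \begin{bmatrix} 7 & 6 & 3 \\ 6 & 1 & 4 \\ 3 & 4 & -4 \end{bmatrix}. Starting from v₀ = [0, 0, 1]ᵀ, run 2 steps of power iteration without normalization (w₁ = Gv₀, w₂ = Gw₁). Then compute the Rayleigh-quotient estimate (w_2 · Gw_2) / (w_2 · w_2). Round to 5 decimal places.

λ ≈ 4.77441

w1 = Gv₀ = (7·0 + 6·0 + 3·1; 6·0 + 1·0 + 4·1; 3·0 + 4·0 + (-4)·1) = (3, 4, -4)
w2 = Gw1 = (7·3 + 6·4 + 3·(-4); 6·3 + 1·4 + 4·(-4); 3·3 + 4·4 + (-4)·(-4)) = (33, 6, 41)
Gw2 = (390, 368, -41)
w2·Gw2 = 33·390 + 6·368 + 41·(-41) = 13397; w2·w2 = 33·33 + 6·6 + 41·41 = 2806
λ ≈ 13397/2806 = 4.77441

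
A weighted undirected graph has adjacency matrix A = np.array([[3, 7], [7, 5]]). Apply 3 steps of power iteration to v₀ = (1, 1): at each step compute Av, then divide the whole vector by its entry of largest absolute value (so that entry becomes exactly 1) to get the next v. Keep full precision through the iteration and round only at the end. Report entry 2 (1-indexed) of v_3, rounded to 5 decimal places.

Av0 = (10.000000, 12.000000); divide by 12.000000 → v1 = (0.833333, 1.000000)
Av1 = (9.500000, 10.833333); divide by 10.833333 → v2 = (0.876923, 1.000000)
Av2 = (9.630769, 11.138462); divide by 11.138462 → v3 = (0.864641, 1.000000)
Requested entry of v3: 1448/1448 = 1.00000

1.00000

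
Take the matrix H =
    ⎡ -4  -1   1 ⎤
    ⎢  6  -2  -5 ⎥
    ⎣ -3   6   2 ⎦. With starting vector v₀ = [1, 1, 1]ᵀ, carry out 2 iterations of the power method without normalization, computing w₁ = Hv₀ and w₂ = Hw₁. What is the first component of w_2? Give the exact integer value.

w1 = Hv₀ = ((-4)·1 + (-1)·1 + 1·1; 6·1 + (-2)·1 + (-5)·1; (-3)·1 + 6·1 + 2·1) = (-4, -1, 5)
w2 = Hw1 = ((-4)·(-4) + (-1)·(-1) + 1·5; 6·(-4) + (-2)·(-1) + (-5)·5; (-3)·(-4) + 6·(-1) + 2·5) = (22, -47, 16)
The requested component of w2 is 22.

22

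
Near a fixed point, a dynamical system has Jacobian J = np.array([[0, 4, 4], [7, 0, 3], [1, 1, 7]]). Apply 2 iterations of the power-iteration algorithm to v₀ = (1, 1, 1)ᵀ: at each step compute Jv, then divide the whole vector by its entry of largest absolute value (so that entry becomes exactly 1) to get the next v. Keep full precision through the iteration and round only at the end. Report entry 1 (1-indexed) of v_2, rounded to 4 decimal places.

0.9157

Jv0 = (8.00000, 10.00000, 9.00000); divide by 10.00000 → v1 = (0.80000, 1.00000, 0.90000)
Jv1 = (7.60000, 8.30000, 8.10000); divide by 8.30000 → v2 = (0.91566, 1.00000, 0.97590)
Requested entry of v2: 76/83 = 0.9157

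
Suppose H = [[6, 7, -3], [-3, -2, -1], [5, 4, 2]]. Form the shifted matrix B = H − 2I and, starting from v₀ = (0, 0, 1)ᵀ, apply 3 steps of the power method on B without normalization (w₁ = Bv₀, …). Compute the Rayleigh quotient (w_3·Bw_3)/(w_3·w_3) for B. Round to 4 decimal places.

μ ≈ 2.1101

B = H − 2I has rows (4, 7, -3); (-3, -4, -1); (5, 4, 0)
w1 = Bv₀ = (4·0 + 7·0 + (-3)·1; (-3)·0 + (-4)·0 + (-1)·1; 5·0 + 4·0 + 0·1) = (-3, -1, 0)
w2 = Bw1 = (4·(-3) + 7·(-1) + (-3)·0; (-3)·(-3) + (-4)·(-1) + (-1)·0; 5·(-3) + 4·(-1) + 0·0) = (-19, 13, -19)
w3 = Bw2 = (72, 24, -43)
Bw3 = (585, -269, 456)
w3·Bw3 = 16056; w3·w3 = 7609; μ ≈ 16056/7609 = 2.1101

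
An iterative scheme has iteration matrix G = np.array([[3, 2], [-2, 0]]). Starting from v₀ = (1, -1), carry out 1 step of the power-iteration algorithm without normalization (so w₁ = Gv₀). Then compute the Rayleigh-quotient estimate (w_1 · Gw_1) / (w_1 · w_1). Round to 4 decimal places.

λ ≈ 0.6000

w1 = Gv₀ = (3·1 + 2·(-1); (-2)·1 + 0·(-1)) = (1, -2)
Gw1 = (-1, -2)
w1·Gw1 = 1·(-1) + (-2)·(-2) = 3; w1·w1 = 1·1 + (-2)·(-2) = 5
λ ≈ 3/5 = 0.6000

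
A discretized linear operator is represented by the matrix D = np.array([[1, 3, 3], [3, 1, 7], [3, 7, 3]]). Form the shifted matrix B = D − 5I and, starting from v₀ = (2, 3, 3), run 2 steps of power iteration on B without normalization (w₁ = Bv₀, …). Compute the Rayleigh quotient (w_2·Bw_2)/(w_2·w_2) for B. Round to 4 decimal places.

B = D − 5I has rows (-4, 3, 3); (3, -4, 7); (3, 7, -2)
w1 = Bv₀ = ((-4)·2 + 3·3 + 3·3; 3·2 + (-4)·3 + 7·3; 3·2 + 7·3 + (-2)·3) = (10, 15, 21)
w2 = Bw1 = ((-4)·10 + 3·15 + 3·21; 3·10 + (-4)·15 + 7·21; 3·10 + 7·15 + (-2)·21) = (68, 117, 93)
Bw2 = (358, 387, 837)
w2·Bw2 = 147464; w2·w2 = 26962; μ ≈ 147464/26962 = 5.4693

5.4693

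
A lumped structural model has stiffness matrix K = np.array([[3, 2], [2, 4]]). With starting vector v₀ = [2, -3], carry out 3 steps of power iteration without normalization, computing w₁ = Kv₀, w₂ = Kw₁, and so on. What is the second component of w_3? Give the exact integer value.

-160

w1 = Kv₀ = (3·2 + 2·(-3); 2·2 + 4·(-3)) = (0, -8)
w2 = Kw1 = (3·0 + 2·(-8); 2·0 + 4·(-8)) = (-16, -32)
w3 = Kw2 = (-112, -160)
The requested component of w3 is -160.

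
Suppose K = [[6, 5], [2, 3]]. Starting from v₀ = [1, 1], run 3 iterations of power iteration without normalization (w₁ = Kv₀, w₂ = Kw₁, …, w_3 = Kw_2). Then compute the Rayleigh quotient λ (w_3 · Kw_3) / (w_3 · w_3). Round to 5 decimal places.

8.00212

w1 = Kv₀ = (6·1 + 5·1; 2·1 + 3·1) = (11, 5)
w2 = Kw1 = (6·11 + 5·5; 2·11 + 3·5) = (91, 37)
w3 = Kw2 = (731, 293)
Kw3 = (5851, 2341)
w3·Kw3 = 731·5851 + 293·2341 = 4962994; w3·w3 = 731·731 + 293·293 = 620210
λ ≈ 4962994/620210 = 8.00212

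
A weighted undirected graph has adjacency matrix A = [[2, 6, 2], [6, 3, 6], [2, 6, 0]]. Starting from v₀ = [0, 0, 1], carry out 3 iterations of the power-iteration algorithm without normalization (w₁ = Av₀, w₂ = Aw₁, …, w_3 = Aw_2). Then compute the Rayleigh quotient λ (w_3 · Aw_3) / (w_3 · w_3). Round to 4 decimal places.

λ ≈ 11.1464

w1 = Av₀ = (2·0 + 6·0 + 2·1; 6·0 + 3·0 + 6·1; 2·0 + 6·0 + 0·1) = (2, 6, 0)
w2 = Aw1 = (2·2 + 6·6 + 2·0; 6·2 + 3·6 + 6·0; 2·2 + 6·6 + 0·0) = (40, 30, 40)
w3 = Aw2 = (340, 570, 260)
Aw3 = (4620, 5310, 4100)
w3·Aw3 = 340·4620 + 570·5310 + 260·4100 = 5663500; w3·w3 = 340·340 + 570·570 + 260·260 = 508100
λ ≈ 5663500/508100 = 11.1464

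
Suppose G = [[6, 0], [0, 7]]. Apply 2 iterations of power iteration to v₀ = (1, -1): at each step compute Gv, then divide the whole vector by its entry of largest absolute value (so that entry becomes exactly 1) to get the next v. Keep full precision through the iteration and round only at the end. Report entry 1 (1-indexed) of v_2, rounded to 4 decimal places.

Gv0 = (6.00000, -7.00000); divide by -7.00000 → v1 = (-0.85714, 1.00000)
Gv1 = (-5.14286, 7.00000); divide by 7.00000 → v2 = (-0.73469, 1.00000)
Requested entry of v2: 36/-49 = -0.7347

-0.7347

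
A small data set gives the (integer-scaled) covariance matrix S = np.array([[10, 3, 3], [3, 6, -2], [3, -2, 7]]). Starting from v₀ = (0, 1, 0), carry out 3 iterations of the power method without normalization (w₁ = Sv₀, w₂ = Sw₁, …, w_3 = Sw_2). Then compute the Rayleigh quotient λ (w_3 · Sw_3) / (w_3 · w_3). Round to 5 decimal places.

w1 = Sv₀ = (10·0 + 3·1 + 3·0; 3·0 + 6·1 + (-2)·0; 3·0 + (-2)·1 + 7·0) = (3, 6, -2)
w2 = Sw1 = (10·3 + 3·6 + 3·(-2); 3·3 + 6·6 + (-2)·(-2); 3·3 + (-2)·6 + 7·(-2)) = (42, 49, -17)
w3 = Sw2 = (516, 454, -91)
Sw3 = (6249, 4454, 3)
w3·Sw3 = 516·6249 + 454·4454 + (-91)·3 = 5246327; w3·w3 = 516·516 + 454·454 + (-91)·(-91) = 480653
λ ≈ 5246327/480653 = 10.91500

10.91500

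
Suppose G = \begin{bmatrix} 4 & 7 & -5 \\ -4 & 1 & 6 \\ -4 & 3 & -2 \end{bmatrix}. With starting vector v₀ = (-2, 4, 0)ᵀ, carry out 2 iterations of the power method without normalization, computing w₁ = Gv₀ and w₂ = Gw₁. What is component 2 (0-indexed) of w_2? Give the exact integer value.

-84

w1 = Gv₀ = (20, 12, 20)
w2 = Gw1 = (64, 52, -84)
The requested component of w2 is -84.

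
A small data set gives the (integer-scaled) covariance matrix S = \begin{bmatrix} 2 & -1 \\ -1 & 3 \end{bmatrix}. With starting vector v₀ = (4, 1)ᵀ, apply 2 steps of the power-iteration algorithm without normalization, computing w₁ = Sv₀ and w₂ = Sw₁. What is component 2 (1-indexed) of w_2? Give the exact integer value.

w1 = Sv₀ = (7, -1)
w2 = Sw1 = (15, -10)
The requested component of w2 is -10.

-10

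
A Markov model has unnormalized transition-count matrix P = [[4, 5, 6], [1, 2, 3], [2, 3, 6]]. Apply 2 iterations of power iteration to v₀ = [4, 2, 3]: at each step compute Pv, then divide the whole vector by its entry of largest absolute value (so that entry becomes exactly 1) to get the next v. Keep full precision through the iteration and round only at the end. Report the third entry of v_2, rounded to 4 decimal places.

Pv0 = (44.00000, 17.00000, 32.00000); divide by 44.00000 → v1 = (1.00000, 0.38636, 0.72727)
Pv1 = (10.29545, 3.95455, 7.52273); divide by 10.29545 → v2 = (1.00000, 0.38411, 0.73068)
Requested entry of v2: 331/453 = 0.7307

0.7307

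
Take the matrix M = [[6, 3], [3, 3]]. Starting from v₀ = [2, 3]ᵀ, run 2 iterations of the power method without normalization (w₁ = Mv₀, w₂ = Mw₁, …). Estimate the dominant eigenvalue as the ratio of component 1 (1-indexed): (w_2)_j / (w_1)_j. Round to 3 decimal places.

w1 = Mv₀ = (6·2 + 3·3; 3·2 + 3·3) = (21, 15)
w2 = Mw1 = (6·21 + 3·15; 3·21 + 3·15) = (171, 108)
Ratio at component: 171 / 21 = 8.143

8.143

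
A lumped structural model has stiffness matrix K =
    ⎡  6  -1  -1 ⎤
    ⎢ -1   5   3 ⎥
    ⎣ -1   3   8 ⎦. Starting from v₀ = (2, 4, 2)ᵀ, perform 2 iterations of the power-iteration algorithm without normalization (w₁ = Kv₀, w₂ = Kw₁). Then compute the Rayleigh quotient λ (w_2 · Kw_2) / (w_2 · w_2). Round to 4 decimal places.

w1 = Kv₀ = (6·2 + (-1)·4 + (-1)·2; (-1)·2 + 5·4 + 3·2; (-1)·2 + 3·4 + 8·2) = (6, 24, 26)
w2 = Kw1 = (6·6 + (-1)·24 + (-1)·26; (-1)·6 + 5·24 + 3·26; (-1)·6 + 3·24 + 8·26) = (-14, 192, 274)
Kw2 = (-550, 1796, 2782)
w2·Kw2 = (-14)·(-550) + 192·1796 + 274·2782 = 1114800; w2·w2 = (-14)·(-14) + 192·192 + 274·274 = 112136
λ ≈ 1114800/112136 = 9.9415

9.9415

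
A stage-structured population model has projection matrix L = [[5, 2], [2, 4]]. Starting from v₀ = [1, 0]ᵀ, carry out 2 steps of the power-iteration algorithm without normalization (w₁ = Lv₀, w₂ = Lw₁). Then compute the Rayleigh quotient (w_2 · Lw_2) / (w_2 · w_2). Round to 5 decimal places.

6.51416

w1 = Lv₀ = (5, 2)
w2 = Lw1 = (29, 18)
Lw2 = (181, 130)
w2·Lw2 = 29·181 + 18·130 = 7589; w2·w2 = 29·29 + 18·18 = 1165
λ ≈ 7589/1165 = 6.51416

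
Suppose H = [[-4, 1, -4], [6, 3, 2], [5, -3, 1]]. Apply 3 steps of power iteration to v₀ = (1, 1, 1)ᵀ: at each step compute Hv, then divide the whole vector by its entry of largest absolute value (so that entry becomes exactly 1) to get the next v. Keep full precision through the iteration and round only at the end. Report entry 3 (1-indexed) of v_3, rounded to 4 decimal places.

Hv0 = (-7.00000, 11.00000, 3.00000); divide by 11.00000 → v1 = (-0.63636, 1.00000, 0.27273)
Hv1 = (2.45455, -0.27273, -5.90909); divide by -5.90909 → v2 = (-0.41538, 0.04615, 1.00000)
Hv2 = (-2.29231, -0.35385, -1.21538); divide by -2.29231 → v3 = (1.00000, 0.15436, 0.53020)
Requested entry of v3: 79/149 = 0.5302

0.5302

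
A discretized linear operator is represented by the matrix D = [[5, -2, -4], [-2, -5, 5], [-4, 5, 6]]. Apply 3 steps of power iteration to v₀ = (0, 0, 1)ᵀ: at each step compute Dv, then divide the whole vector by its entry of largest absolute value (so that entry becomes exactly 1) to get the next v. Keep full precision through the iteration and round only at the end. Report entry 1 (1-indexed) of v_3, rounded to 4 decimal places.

Dv0 = (-4.00000, 5.00000, 6.00000); divide by 6.00000 → v1 = (-0.66667, 0.83333, 1.00000)
Dv1 = (-9.00000, 2.16667, 12.83333); divide by 12.83333 → v2 = (-0.70130, 0.16883, 1.00000)
Dv2 = (-7.84416, 5.55844, 9.64935); divide by 9.64935 → v3 = (-0.81292, 0.57604, 1.00000)
Requested entry of v3: -604/743 = -0.8129

-0.8129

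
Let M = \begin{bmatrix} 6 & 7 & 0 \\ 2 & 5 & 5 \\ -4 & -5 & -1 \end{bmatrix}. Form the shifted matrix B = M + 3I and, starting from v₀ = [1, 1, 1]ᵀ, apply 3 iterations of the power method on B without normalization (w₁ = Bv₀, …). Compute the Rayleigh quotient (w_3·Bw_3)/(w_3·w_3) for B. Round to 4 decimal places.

10.2076

B = M + 3I has rows (9, 7, 0); (2, 8, 5); (-4, -5, 2)
w1 = Bv₀ = (16, 15, -7)
w2 = Bw1 = (249, 117, -153)
w3 = Bw2 = (3060, 669, -1887)
Bw3 = (32223, 2037, -19359)
w3·Bw3 = 136495566; w3·w3 = 13371930; μ ≈ 136495566/13371930 = 10.2076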